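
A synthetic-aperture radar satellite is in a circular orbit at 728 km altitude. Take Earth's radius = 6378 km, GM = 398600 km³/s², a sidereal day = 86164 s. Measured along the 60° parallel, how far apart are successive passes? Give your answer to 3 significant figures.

1390 km

Semi-major axis a = 6378 + 728 = 7106 km. Period T = 2π√(a³/μ) = 2π√(7106³/398600) = 5961.4 s = 99.36 min.
Node shift per orbit = (5961.4/86164) × 360° = 24.91°.
Equatorial spacing = 24.91 × 111.3 km/° = 2773 km.
At 60° latitude, spacing = 2773 × cos(60°) = 1386 km.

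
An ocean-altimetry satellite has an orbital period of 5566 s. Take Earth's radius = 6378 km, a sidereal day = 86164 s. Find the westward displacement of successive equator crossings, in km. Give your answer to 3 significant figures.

During one orbit Earth rotates (5566.0 / 86164) × 360° = 23.26°.
At the equator that is 23.26° × (2π·6378/360) km/° = 23.26 × 111.3 = 2589 km.

2590 km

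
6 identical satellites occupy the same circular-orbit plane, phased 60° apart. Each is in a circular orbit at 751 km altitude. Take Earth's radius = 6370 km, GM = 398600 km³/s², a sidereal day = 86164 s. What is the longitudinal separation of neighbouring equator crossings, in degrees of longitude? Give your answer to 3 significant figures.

Semi-major axis a = 6370 + 751 = 7121 km. Period T = 2π√(a³/μ) = 2π√(7121³/398600) = 5980.3 s = 99.67 min.
Single-satellite node shift = (5980.3/86164) × 360° = 24.99°.
With 6 satellites evenly phased, successive equator crossings are 24.99/6 = 4.164° apart.

4.16°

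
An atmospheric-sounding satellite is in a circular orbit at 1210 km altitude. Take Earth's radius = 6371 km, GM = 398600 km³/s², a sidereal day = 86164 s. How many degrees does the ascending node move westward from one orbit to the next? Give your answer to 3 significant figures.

27.4°

Semi-major axis a = 6371 + 1210 = 7581 km. Period T = 2π√(a³/μ) = 2π√(7581³/398600) = 6569.0 s = 109.48 min.
During one orbit Earth rotates (6569.0 / 86164) × 360° = 27.45°.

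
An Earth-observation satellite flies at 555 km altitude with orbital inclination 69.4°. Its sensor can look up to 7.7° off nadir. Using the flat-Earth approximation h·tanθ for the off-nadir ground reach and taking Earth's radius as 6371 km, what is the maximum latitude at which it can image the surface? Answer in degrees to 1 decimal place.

For a prograde orbit the ground track reaches latitude ±i = ±69.4°.
Sensor half-swath on the ground ≈ 555·tan(7.7°) = 75 km = 0.67° of latitude.
Maximum observable latitude ≈ 69.4 + 0.67 = 70.1°.

70.1°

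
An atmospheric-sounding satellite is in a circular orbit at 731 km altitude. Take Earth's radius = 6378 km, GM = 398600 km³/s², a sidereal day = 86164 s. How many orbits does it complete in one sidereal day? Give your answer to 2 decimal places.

14.44

Semi-major axis a = 6378 + 731 = 7109 km. Period T = 2π√(a³/μ) = 2π√(7109³/398600) = 5965.2 s = 99.42 min.
Orbits per sidereal day = 86164 / 5965.2 = 14.444.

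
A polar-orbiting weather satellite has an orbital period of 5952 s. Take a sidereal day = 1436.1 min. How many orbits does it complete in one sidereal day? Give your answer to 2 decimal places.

14.48

Orbits per sidereal day = 86166 / 5952.0 = 14.477.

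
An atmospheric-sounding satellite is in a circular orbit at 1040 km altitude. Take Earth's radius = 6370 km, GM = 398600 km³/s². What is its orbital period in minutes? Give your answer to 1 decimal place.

105.8 min

Semi-major axis a = 6370 + 1040 = 7410 km. Period T = 2π√(a³/μ) = 2π√(7410³/398600) = 6348.0 s = 105.80 min.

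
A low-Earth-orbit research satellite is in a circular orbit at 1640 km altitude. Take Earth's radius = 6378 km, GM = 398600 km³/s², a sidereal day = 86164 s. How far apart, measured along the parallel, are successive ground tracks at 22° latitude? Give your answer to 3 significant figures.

Semi-major axis a = 6378 + 1640 = 8018 km. Period T = 2π√(a³/μ) = 2π√(8018³/398600) = 7145.1 s = 119.09 min.
Node shift per orbit = (7145.1/86164) × 360° = 29.85°.
Equatorial spacing = 29.85 × 111.3 km/° = 3323 km.
At 22° latitude, spacing = 3323 × cos(22°) = 3081 km.

3080 km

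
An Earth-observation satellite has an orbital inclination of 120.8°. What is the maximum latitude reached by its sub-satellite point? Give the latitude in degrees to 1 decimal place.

59.2°

Retrograde orbit: the ground track reaches ±(180° − i) = ±(180 − 120.8) = ±59.2°.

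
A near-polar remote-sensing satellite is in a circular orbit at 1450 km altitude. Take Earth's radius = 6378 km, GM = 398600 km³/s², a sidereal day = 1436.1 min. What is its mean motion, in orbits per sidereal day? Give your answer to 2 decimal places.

12.50

Semi-major axis a = 6378 + 1450 = 7828 km. Period T = 2π√(a³/μ) = 2π√(7828³/398600) = 6892.7 s = 114.88 min.
Orbits per sidereal day = 86166 / 6892.7 = 12.501.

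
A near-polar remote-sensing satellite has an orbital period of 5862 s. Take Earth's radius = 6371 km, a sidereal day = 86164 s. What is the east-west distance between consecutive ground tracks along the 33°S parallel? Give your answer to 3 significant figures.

2280 km

Node shift per orbit = (5862.0/86164) × 360° = 24.49°.
Equatorial spacing = 24.49 × 111.2 km/° = 2723 km.
At 33° latitude, spacing = 2723 × cos(33°) = 2284 km.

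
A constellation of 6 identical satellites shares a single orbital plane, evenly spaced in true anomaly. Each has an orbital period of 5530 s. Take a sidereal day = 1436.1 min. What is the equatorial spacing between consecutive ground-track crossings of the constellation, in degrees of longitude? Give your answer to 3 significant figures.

Single-satellite node shift = (5530.0/86166) × 360° = 23.10°.
With 6 satellites evenly phased, successive equator crossings are 23.10/6 = 3.851° apart.

3.85°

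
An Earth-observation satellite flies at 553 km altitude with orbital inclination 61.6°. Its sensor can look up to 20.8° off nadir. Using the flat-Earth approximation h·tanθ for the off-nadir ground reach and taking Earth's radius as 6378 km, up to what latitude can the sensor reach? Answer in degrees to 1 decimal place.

63.5°

For a prograde orbit the ground track reaches latitude ±i = ±61.6°.
Sensor half-swath on the ground ≈ 553·tan(20.8°) = 210 km = 1.89° of latitude.
Maximum observable latitude ≈ 61.6 + 1.89 = 63.5°.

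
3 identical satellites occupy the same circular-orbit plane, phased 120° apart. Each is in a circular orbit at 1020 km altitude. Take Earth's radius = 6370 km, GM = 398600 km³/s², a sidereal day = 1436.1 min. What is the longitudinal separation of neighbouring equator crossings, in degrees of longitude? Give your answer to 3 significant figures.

8.80°

Semi-major axis a = 6370 + 1020 = 7390 km. Period T = 2π√(a³/μ) = 2π√(7390³/398600) = 6322.3 s = 105.37 min.
Single-satellite node shift = (6322.3/86166) × 360° = 26.41°.
With 3 satellites evenly phased, successive equator crossings are 26.41/3 = 8.805° apart.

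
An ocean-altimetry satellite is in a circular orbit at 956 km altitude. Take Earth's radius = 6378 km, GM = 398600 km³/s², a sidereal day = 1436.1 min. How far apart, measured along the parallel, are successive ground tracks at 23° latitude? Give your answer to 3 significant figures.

2680 km

Semi-major axis a = 6378 + 956 = 7334 km. Period T = 2π√(a³/μ) = 2π√(7334³/398600) = 6250.6 s = 104.18 min.
Node shift per orbit = (6250.6/86166) × 360° = 26.11°.
Equatorial spacing = 26.11 × 111.3 km/° = 2907 km.
At 23° latitude, spacing = 2907 × cos(23°) = 2676 km.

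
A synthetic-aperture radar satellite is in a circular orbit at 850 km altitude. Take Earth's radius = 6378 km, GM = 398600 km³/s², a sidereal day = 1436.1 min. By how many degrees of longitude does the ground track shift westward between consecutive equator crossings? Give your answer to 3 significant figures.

Semi-major axis a = 6378 + 850 = 7228 km. Period T = 2π√(a³/μ) = 2π√(7228³/398600) = 6115.6 s = 101.93 min.
During one orbit Earth rotates (6115.6 / 86166) × 360° = 25.55°.

25.6°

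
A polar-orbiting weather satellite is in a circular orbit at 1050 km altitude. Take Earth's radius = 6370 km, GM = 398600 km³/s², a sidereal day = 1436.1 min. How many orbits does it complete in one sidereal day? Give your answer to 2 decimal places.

Semi-major axis a = 6370 + 1050 = 7420 km. Period T = 2π√(a³/μ) = 2π√(7420³/398600) = 6360.9 s = 106.01 min.
Orbits per sidereal day = 86166 / 6360.9 = 13.546.

13.55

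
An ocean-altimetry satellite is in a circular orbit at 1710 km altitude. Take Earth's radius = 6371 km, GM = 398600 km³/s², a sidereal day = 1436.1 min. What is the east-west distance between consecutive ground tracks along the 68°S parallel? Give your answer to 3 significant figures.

Semi-major axis a = 6371 + 1710 = 8081 km. Period T = 2π√(a³/μ) = 2π√(8081³/398600) = 7229.5 s = 120.49 min.
Node shift per orbit = (7229.5/86166) × 360° = 30.20°.
Equatorial spacing = 30.20 × 111.2 km/° = 3359 km.
At 68° latitude, spacing = 3359 × cos(68°) = 1258 km.

1260 km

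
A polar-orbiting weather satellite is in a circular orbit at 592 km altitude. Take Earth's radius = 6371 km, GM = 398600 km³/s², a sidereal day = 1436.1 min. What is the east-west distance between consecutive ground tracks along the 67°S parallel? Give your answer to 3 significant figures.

1050 km

Semi-major axis a = 6371 + 592 = 6963 km. Period T = 2π√(a³/μ) = 2π√(6963³/398600) = 5782.4 s = 96.37 min.
Node shift per orbit = (5782.4/86166) × 360° = 24.16°.
Equatorial spacing = 24.16 × 111.2 km/° = 2686 km.
At 67° latitude, spacing = 2686 × cos(67°) = 1050 km.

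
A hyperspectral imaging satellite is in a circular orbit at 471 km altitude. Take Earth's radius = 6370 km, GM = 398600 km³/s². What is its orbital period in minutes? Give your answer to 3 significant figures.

Semi-major axis a = 6370 + 471 = 6841 km. Period T = 2π√(a³/μ) = 2π√(6841³/398600) = 5631.1 s = 93.85 min.

93.9 min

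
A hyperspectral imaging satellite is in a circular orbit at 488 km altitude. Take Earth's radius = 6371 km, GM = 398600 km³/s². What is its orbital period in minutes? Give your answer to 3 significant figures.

Semi-major axis a = 6371 + 488 = 6859 km. Period T = 2π√(a³/μ) = 2π√(6859³/398600) = 5653.3 s = 94.22 min.

94.2 min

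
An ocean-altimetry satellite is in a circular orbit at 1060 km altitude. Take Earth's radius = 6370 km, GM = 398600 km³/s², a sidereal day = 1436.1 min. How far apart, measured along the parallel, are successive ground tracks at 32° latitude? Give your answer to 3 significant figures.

2510 km

Semi-major axis a = 6370 + 1060 = 7430 km. Period T = 2π√(a³/μ) = 2π√(7430³/398600) = 6373.7 s = 106.23 min.
Node shift per orbit = (6373.7/86166) × 360° = 26.63°.
Equatorial spacing = 26.63 × 111.2 km/° = 2961 km.
At 32° latitude, spacing = 2961 × cos(32°) = 2511 km.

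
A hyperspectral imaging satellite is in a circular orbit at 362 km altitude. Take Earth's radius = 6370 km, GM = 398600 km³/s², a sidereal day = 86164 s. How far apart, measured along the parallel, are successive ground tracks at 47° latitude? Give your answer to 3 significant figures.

1740 km

Semi-major axis a = 6370 + 362 = 6732 km. Period T = 2π√(a³/μ) = 2π√(6732³/398600) = 5497.0 s = 91.62 min.
Node shift per orbit = (5497.0/86164) × 360° = 22.97°.
Equatorial spacing = 22.97 × 111.2 km/° = 2553 km.
At 47° latitude, spacing = 2553 × cos(47°) = 1741 km.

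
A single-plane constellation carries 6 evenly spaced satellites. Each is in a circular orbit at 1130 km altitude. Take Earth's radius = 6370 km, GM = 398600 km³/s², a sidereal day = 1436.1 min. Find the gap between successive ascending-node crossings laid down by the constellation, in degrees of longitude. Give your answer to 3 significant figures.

Semi-major axis a = 6370 + 1130 = 7500 km. Period T = 2π√(a³/μ) = 2π√(7500³/398600) = 6464.0 s = 107.73 min.
Single-satellite node shift = (6464.0/86166) × 360° = 27.01°.
With 6 satellites evenly phased, successive equator crossings are 27.01/6 = 4.501° apart.

4.50°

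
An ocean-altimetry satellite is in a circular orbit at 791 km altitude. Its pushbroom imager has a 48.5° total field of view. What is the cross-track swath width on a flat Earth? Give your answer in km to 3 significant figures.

Half-angle = 48.5°/2 = 24.25°.
Swath width ≈ 2h·tan(θ/2) = 2 × 791 × tan(24.25°) = 712.6 km.

713 km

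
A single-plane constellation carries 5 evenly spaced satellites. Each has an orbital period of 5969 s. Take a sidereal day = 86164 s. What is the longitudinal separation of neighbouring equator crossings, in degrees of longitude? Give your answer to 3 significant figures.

4.99°

Single-satellite node shift = (5969.0/86164) × 360° = 24.94°.
With 5 satellites evenly phased, successive equator crossings are 24.94/5 = 4.988° apart.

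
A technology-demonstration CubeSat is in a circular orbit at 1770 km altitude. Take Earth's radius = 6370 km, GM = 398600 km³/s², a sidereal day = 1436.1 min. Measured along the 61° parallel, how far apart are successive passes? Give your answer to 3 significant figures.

Semi-major axis a = 6370 + 1770 = 8140 km. Period T = 2π√(a³/μ) = 2π√(8140³/398600) = 7308.8 s = 121.81 min.
Node shift per orbit = (7308.8/86166) × 360° = 30.54°.
Equatorial spacing = 30.54 × 111.2 km/° = 3395 km.
At 61° latitude, spacing = 3395 × cos(61°) = 1646 km.

1650 km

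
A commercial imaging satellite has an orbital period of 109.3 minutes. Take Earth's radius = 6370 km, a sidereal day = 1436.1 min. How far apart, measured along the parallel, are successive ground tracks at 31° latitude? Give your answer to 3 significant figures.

T = 109.3 min = 6558.0 s.
Node shift per orbit = (6558.0/86166) × 360° = 27.40°.
Equatorial spacing = 27.40 × 111.2 km/° = 3046 km.
At 31° latitude, spacing = 3046 × cos(31°) = 2611 km.

2610 km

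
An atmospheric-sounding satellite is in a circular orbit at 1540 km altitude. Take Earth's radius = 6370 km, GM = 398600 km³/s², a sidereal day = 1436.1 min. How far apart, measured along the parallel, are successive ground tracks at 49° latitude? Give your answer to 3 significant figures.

Semi-major axis a = 6370 + 1540 = 7910 km. Period T = 2π√(a³/μ) = 2π√(7910³/398600) = 7001.3 s = 116.69 min.
Node shift per orbit = (7001.3/86166) × 360° = 29.25°.
Equatorial spacing = 29.25 × 111.2 km/° = 3252 km.
At 49° latitude, spacing = 3252 × cos(49°) = 2134 km.

2130 km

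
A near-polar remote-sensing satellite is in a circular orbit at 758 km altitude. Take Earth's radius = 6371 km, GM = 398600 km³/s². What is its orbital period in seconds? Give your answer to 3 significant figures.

Semi-major axis a = 6371 + 758 = 7129 km. Period T = 2π√(a³/μ) = 2π√(7129³/398600) = 5990.4 s = 99.84 min.

5990 seconds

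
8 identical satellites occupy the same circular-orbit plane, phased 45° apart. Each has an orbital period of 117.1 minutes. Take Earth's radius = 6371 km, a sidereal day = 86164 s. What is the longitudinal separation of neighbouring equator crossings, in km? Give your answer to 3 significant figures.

408 km

T = 117.1 min = 7026.0 s.
Single-satellite node shift = (7026.0/86164) × 360° = 29.36°.
With 8 satellites evenly phased, successive equator crossings are 29.36/8 = 3.669° apart.
That is 3.669 × 111.2 = 408 km at the equator.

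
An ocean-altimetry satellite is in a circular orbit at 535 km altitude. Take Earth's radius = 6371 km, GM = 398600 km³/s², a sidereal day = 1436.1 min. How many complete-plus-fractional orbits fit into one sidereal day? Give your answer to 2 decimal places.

15.09

Semi-major axis a = 6371 + 535 = 6906 km. Period T = 2π√(a³/μ) = 2π√(6906³/398600) = 5711.5 s = 95.19 min.
Orbits per sidereal day = 86166 / 5711.5 = 15.086.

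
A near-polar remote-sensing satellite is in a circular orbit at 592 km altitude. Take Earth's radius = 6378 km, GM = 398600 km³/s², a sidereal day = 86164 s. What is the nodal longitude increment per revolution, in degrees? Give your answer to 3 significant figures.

Semi-major axis a = 6378 + 592 = 6970 km. Period T = 2π√(a³/μ) = 2π√(6970³/398600) = 5791.1 s = 96.52 min.
During one orbit Earth rotates (5791.1 / 86164) × 360° = 24.20°.

24.2°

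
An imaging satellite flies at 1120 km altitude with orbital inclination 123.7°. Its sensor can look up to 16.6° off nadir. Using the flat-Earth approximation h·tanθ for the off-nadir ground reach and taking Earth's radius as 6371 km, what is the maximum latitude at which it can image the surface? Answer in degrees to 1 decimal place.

59.3°

Retrograde orbit: the ground track reaches ±(180° − i) = ±(180 − 123.7) = ±56.3°.
Sensor half-swath on the ground ≈ 1120·tan(16.6°) = 334 km = 3.00° of latitude.
Maximum observable latitude ≈ 56.3 + 3.00 = 59.3°.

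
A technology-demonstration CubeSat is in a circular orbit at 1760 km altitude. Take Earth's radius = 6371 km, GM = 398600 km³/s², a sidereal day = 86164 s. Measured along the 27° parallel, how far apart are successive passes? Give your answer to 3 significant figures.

3020 km

Semi-major axis a = 6371 + 1760 = 8131 km. Period T = 2π√(a³/μ) = 2π√(8131³/398600) = 7296.7 s = 121.61 min.
Node shift per orbit = (7296.7/86164) × 360° = 30.49°.
Equatorial spacing = 30.49 × 111.2 km/° = 3390 km.
At 27° latitude, spacing = 3390 × cos(27°) = 3020 km.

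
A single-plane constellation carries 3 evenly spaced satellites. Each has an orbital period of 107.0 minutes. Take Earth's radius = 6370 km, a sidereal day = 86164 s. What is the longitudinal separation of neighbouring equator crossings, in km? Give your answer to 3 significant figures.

T = 107.0 min = 6420.0 s.
Single-satellite node shift = (6420.0/86164) × 360° = 26.82°.
With 3 satellites evenly phased, successive equator crossings are 26.82/3 = 8.941° apart.
That is 8.941 × 111.2 = 994 km at the equator.

994 km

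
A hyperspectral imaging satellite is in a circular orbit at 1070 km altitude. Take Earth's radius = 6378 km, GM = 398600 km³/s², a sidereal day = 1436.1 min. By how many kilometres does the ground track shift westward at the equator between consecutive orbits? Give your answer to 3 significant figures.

Semi-major axis a = 6378 + 1070 = 7448 km. Period T = 2π√(a³/μ) = 2π√(7448³/398600) = 6396.9 s = 106.62 min.
During one orbit Earth rotates (6396.9 / 86166) × 360° = 26.73°.
At the equator that is 26.73° × (2π·6378/360) km/° = 26.73 × 111.3 = 2975 km.

2980 km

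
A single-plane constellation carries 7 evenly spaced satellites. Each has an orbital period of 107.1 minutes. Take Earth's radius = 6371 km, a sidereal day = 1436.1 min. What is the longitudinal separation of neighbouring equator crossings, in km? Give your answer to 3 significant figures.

T = 107.1 min = 6426.0 s.
Single-satellite node shift = (6426.0/86166) × 360° = 26.85°.
With 7 satellites evenly phased, successive equator crossings are 26.85/7 = 3.835° apart.
That is 3.835 × 111.2 = 426 km at the equator.

426 km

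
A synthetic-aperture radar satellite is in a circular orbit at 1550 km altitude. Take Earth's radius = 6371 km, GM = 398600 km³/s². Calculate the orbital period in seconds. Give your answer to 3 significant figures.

Semi-major axis a = 6371 + 1550 = 7921 km. Period T = 2π√(a³/μ) = 2π√(7921³/398600) = 7015.9 s = 116.93 min.

7020 seconds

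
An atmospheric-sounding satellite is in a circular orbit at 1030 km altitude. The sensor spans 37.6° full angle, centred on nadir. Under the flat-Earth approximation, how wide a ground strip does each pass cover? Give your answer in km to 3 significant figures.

Half-angle = 37.6°/2 = 18.8°.
Swath width ≈ 2h·tan(θ/2) = 2 × 1030 × tan(18.8°) = 701.3 km.

701 km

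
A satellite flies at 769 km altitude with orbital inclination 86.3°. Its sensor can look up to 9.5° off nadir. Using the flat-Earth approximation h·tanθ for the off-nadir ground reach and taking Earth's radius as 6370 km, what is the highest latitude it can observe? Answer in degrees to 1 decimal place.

For a prograde orbit the ground track reaches latitude ±i = ±86.3°.
Sensor half-swath on the ground ≈ 769·tan(9.5°) = 129 km = 1.16° of latitude.
Maximum observable latitude ≈ 86.3 + 1.16 = 87.5°.

87.5°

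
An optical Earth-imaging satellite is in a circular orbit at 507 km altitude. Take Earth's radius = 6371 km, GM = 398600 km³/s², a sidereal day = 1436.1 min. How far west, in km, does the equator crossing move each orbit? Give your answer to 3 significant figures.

2640 km

Semi-major axis a = 6371 + 507 = 6878 km. Period T = 2π√(a³/μ) = 2π√(6878³/398600) = 5676.8 s = 94.61 min.
During one orbit Earth rotates (5676.8 / 86166) × 360° = 23.72°.
At the equator that is 23.72° × (2π·6371/360) km/° = 23.72 × 111.2 = 2637 km.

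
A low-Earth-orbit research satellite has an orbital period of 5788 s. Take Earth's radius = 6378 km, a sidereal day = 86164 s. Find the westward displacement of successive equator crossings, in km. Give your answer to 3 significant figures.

During one orbit Earth rotates (5788.0 / 86164) × 360° = 24.18°.
At the equator that is 24.18° × (2π·6378/360) km/° = 24.18 × 111.3 = 2692 km.

2690 km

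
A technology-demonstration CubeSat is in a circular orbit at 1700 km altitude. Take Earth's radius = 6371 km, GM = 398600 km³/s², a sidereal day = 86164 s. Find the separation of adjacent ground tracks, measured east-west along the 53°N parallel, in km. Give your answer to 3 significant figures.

Semi-major axis a = 6371 + 1700 = 8071 km. Period T = 2π√(a³/μ) = 2π√(8071³/398600) = 7216.1 s = 120.27 min.
Node shift per orbit = (7216.1/86164) × 360° = 30.15°.
Equatorial spacing = 30.15 × 111.2 km/° = 3352 km.
At 53° latitude, spacing = 3352 × cos(53°) = 2018 km.

2020 km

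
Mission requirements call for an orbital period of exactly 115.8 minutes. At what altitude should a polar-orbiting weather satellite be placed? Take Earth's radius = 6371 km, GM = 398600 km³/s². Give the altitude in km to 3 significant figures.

1500 km

T = 115.8 min = 6948.0 s.
From T = 2π√(a³/μ): a = (μ T²/4π²)^(1/3) = (398600 × 6948.0² / 4π²)^(1/3) = 7870 km.
Altitude h = a − R = 7870 − 6371 = 1499 km.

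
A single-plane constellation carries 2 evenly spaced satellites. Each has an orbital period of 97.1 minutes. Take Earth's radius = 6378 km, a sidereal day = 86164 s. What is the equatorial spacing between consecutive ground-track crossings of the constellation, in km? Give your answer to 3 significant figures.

T = 97.1 min = 5826.0 s.
Single-satellite node shift = (5826.0/86164) × 360° = 24.34°.
With 2 satellites evenly phased, successive equator crossings are 24.34/2 = 12.171° apart.
That is 12.171 × 111.3 = 1355 km at the equator.

1350 km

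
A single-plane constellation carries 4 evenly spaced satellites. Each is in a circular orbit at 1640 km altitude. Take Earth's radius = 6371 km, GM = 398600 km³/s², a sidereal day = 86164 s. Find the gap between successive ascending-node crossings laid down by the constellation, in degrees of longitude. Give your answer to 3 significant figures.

Semi-major axis a = 6371 + 1640 = 8011 km. Period T = 2π√(a³/μ) = 2π√(8011³/398600) = 7135.8 s = 118.93 min.
Single-satellite node shift = (7135.8/86164) × 360° = 29.81°.
With 4 satellites evenly phased, successive equator crossings are 29.81/4 = 7.453° apart.

7.45°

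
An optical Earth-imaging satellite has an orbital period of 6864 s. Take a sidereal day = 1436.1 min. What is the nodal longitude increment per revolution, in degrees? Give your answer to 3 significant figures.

During one orbit Earth rotates (6864.0 / 86166) × 360° = 28.68°.

28.7°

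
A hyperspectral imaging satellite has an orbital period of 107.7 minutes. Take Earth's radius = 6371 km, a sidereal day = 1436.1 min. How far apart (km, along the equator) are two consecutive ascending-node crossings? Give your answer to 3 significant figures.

3000 km

T = 107.7 min = 6462.0 s.
During one orbit Earth rotates (6462.0 / 86166) × 360° = 27.00°.
At the equator that is 27.00° × (2π·6371/360) km/° = 27.00 × 111.2 = 3002 km.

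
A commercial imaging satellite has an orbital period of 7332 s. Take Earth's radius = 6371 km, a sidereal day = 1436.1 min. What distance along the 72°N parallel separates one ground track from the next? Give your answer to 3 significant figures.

Node shift per orbit = (7332.0/86166) × 360° = 30.63°.
Equatorial spacing = 30.63 × 111.2 km/° = 3406 km.
At 72° latitude, spacing = 3406 × cos(72°) = 1053 km.

1050 km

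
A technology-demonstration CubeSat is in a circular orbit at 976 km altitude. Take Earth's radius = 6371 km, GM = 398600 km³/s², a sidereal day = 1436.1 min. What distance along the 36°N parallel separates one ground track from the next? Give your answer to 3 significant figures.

2360 km

Semi-major axis a = 6371 + 976 = 7347 km. Period T = 2π√(a³/μ) = 2π√(7347³/398600) = 6267.2 s = 104.45 min.
Node shift per orbit = (6267.2/86166) × 360° = 26.18°.
Equatorial spacing = 26.18 × 111.2 km/° = 2912 km.
At 36° latitude, spacing = 2912 × cos(36°) = 2356 km.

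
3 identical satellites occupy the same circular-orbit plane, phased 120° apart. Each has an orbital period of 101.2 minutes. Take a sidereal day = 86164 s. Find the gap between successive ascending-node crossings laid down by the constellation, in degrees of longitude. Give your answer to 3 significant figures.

T = 101.2 min = 6072.0 s.
Single-satellite node shift = (6072.0/86164) × 360° = 25.37°.
With 3 satellites evenly phased, successive equator crossings are 25.37/3 = 8.456° apart.

8.46°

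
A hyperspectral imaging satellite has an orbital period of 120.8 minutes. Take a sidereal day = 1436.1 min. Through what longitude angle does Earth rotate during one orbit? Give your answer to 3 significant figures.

T = 120.8 min = 7248.0 s.
During one orbit Earth rotates (7248.0 / 86166) × 360° = 30.28°.

30.3°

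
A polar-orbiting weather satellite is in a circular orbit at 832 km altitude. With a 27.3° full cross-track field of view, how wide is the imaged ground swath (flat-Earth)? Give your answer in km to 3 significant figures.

Half-angle = 27.3°/2 = 13.65°.
Swath width ≈ 2h·tan(θ/2) = 2 × 832 × tan(13.65°) = 404.1 km.

404 km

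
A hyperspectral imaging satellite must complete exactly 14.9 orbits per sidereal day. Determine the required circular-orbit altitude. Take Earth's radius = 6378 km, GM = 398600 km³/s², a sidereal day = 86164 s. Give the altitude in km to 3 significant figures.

585 km

Required period T = 86164 / 14.9 = 5782.8 s.
From T = 2π√(a³/μ): a = (μ T²/4π²)^(1/3) = (398600 × 5782.8² / 4π²)^(1/3) = 6963 km.
Altitude h = a − R = 6963 − 6378 = 585 km.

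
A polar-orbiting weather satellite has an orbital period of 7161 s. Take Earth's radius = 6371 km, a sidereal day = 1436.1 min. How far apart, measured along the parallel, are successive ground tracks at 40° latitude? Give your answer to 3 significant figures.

Node shift per orbit = (7161.0/86166) × 360° = 29.92°.
Equatorial spacing = 29.92 × 111.2 km/° = 3327 km.
At 40° latitude, spacing = 3327 × cos(40°) = 2548 km.

2550 km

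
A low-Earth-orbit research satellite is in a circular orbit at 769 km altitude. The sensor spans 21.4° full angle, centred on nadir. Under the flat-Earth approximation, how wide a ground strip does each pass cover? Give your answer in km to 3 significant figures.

291 km

Half-angle = 21.4°/2 = 10.7°.
Swath width ≈ 2h·tan(θ/2) = 2 × 769 × tan(10.7°) = 290.6 km.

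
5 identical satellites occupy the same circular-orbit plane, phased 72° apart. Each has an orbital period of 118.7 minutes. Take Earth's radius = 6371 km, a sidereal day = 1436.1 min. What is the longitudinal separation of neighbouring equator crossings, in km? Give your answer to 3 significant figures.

662 km

T = 118.7 min = 7122.0 s.
Single-satellite node shift = (7122.0/86166) × 360° = 29.76°.
With 5 satellites evenly phased, successive equator crossings are 29.76/5 = 5.951° apart.
That is 5.951 × 111.2 = 662 km at the equator.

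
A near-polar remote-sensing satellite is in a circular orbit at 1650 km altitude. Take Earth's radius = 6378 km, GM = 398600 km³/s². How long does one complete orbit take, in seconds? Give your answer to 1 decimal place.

Semi-major axis a = 6378 + 1650 = 8028 km. Period T = 2π√(a³/μ) = 2π√(8028³/398600) = 7158.5 s = 119.31 min.

7158.5 seconds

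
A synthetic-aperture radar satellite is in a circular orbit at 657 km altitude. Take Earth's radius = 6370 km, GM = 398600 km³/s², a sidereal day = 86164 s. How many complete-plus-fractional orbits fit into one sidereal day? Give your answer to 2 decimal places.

14.70

Semi-major axis a = 6370 + 657 = 7027 km. Period T = 2π√(a³/μ) = 2π√(7027³/398600) = 5862.3 s = 97.70 min.
Orbits per sidereal day = 86164 / 5862.3 = 14.698.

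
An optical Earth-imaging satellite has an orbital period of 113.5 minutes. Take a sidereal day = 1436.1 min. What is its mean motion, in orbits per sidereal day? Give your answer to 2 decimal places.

12.65

T = 113.5 min = 6810.0 s.
Orbits per sidereal day = 86166 / 6810.0 = 12.653.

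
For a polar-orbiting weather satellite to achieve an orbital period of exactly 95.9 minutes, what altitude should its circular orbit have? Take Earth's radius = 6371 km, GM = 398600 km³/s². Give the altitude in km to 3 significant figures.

569 km

T = 95.9 min = 5754.0 s.
From T = 2π√(a³/μ): a = (μ T²/4π²)^(1/3) = (398600 × 5754.0² / 4π²)^(1/3) = 6940 km.
Altitude h = a − R = 6940 − 6371 = 569 km.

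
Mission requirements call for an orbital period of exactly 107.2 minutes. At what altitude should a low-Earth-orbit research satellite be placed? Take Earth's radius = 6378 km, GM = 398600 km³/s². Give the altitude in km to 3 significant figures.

1100 km

T = 107.2 min = 6432.0 s.
From T = 2π√(a³/μ): a = (μ T²/4π²)^(1/3) = (398600 × 6432.0² / 4π²)^(1/3) = 7475 km.
Altitude h = a − R = 7475 − 6378 = 1097 km.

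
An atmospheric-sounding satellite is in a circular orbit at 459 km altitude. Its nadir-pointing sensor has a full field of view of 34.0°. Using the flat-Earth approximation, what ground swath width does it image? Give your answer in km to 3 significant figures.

Half-angle = 34.0°/2 = 17°.
Swath width ≈ 2h·tan(θ/2) = 2 × 459 × tan(17°) = 280.7 km.

281 km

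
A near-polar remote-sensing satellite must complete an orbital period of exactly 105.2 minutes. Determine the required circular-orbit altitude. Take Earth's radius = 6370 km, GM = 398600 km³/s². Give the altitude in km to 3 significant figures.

1010 km

T = 105.2 min = 6312.0 s.
From T = 2π√(a³/μ): a = (μ T²/4π²)^(1/3) = (398600 × 6312.0² / 4π²)^(1/3) = 7382 km.
Altitude h = a − R = 7382 − 6370 = 1012 km.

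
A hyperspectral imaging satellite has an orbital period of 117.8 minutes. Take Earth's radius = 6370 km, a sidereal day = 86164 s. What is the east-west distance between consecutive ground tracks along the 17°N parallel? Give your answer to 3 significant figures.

T = 117.8 min = 7068.0 s.
Node shift per orbit = (7068.0/86164) × 360° = 29.53°.
Equatorial spacing = 29.53 × 111.2 km/° = 3283 km.
At 17° latitude, spacing = 3283 × cos(17°) = 3140 km.

3140 km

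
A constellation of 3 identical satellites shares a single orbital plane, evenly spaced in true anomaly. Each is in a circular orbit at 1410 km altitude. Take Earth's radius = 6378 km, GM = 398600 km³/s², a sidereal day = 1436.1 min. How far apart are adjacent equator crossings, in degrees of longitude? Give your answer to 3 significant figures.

Semi-major axis a = 6378 + 1410 = 7788 km. Period T = 2π√(a³/μ) = 2π√(7788³/398600) = 6839.9 s = 114.00 min.
Single-satellite node shift = (6839.9/86166) × 360° = 28.58°.
With 3 satellites evenly phased, successive equator crossings are 28.58/3 = 9.526° apart.

9.53°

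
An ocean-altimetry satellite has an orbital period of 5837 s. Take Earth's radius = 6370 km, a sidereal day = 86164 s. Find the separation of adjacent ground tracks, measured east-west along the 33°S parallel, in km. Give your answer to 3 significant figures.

Node shift per orbit = (5837.0/86164) × 360° = 24.39°.
Equatorial spacing = 24.39 × 111.2 km/° = 2711 km.
At 33° latitude, spacing = 2711 × cos(33°) = 2274 km.

2270 km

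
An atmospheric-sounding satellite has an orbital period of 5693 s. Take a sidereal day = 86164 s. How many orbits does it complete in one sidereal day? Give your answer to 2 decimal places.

Orbits per sidereal day = 86164 / 5693.0 = 15.135.

15.14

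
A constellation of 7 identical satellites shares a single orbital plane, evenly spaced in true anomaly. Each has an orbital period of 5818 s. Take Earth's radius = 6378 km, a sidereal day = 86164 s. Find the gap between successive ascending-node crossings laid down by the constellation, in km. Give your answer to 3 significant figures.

387 km

Single-satellite node shift = (5818.0/86164) × 360° = 24.31°.
With 7 satellites evenly phased, successive equator crossings are 24.31/7 = 3.473° apart.
That is 3.473 × 111.3 = 387 km at the equator.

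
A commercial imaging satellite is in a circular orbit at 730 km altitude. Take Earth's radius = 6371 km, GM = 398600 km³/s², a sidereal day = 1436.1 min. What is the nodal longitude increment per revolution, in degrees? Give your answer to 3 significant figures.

24.9°

Semi-major axis a = 6371 + 730 = 7101 km. Period T = 2π√(a³/μ) = 2π√(7101³/398600) = 5955.1 s = 99.25 min.
During one orbit Earth rotates (5955.1 / 86166) × 360° = 24.88°.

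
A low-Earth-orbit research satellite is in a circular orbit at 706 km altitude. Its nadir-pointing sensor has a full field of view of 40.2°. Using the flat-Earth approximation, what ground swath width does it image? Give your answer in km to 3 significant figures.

Half-angle = 40.2°/2 = 20.1°.
Swath width ≈ 2h·tan(θ/2) = 2 × 706 × tan(20.1°) = 516.7 km.

517 km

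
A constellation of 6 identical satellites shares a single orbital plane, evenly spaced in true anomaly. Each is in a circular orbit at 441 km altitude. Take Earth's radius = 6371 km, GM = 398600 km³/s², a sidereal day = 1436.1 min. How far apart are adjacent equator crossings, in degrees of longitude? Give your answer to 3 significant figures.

Semi-major axis a = 6371 + 441 = 6812 km. Period T = 2π√(a³/μ) = 2π√(6812³/398600) = 5595.3 s = 93.25 min.
Single-satellite node shift = (5595.3/86166) × 360° = 23.38°.
With 6 satellites evenly phased, successive equator crossings are 23.38/6 = 3.896° apart.

3.90°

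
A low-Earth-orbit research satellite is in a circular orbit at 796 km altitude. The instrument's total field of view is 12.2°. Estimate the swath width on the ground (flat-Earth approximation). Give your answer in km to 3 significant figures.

170 km

Half-angle = 12.2°/2 = 6.1°.
Swath width ≈ 2h·tan(θ/2) = 2 × 796 × tan(6.1°) = 170.1 km.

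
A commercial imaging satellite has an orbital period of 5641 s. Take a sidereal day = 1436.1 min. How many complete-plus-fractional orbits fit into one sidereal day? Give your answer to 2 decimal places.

15.27

Orbits per sidereal day = 86166 / 5641.0 = 15.275.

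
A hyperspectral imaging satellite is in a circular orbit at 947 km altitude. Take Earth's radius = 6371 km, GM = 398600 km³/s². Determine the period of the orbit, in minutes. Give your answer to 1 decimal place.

Semi-major axis a = 6371 + 947 = 7318 km. Period T = 2π√(a³/μ) = 2π√(7318³/398600) = 6230.2 s = 103.84 min.

103.8 min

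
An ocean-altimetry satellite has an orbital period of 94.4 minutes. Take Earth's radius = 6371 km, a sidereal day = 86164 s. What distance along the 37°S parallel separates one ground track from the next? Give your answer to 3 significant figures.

2100 km

T = 94.4 min = 5664.0 s.
Node shift per orbit = (5664.0/86164) × 360° = 23.66°.
Equatorial spacing = 23.66 × 111.2 km/° = 2631 km.
At 37° latitude, spacing = 2631 × cos(37°) = 2102 km.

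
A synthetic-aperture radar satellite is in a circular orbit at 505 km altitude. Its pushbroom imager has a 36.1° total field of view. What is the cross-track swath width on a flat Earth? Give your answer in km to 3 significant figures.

Half-angle = 36.1°/2 = 18.05°.
Swath width ≈ 2h·tan(θ/2) = 2 × 505 × tan(18.05°) = 329.1 km.

329 km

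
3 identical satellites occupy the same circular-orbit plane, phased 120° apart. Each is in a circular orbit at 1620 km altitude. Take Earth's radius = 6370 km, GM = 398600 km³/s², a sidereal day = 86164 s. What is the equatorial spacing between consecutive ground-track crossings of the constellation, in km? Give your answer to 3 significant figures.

1100 km

Semi-major axis a = 6370 + 1620 = 7990 km. Period T = 2π√(a³/μ) = 2π√(7990³/398600) = 7107.7 s = 118.46 min.
Single-satellite node shift = (7107.7/86164) × 360° = 29.70°.
With 3 satellites evenly phased, successive equator crossings are 29.70/3 = 9.899° apart.
That is 9.899 × 111.2 = 1101 km at the equator.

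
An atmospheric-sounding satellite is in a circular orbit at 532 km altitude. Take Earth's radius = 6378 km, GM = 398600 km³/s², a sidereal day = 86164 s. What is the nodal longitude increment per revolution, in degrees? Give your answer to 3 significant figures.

23.9°

Semi-major axis a = 6378 + 532 = 6910 km. Period T = 2π√(a³/μ) = 2π√(6910³/398600) = 5716.5 s = 95.27 min.
During one orbit Earth rotates (5716.5 / 86164) × 360° = 23.88°.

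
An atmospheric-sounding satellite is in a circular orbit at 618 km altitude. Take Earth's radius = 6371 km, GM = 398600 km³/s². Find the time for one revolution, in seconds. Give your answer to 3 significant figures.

5810 seconds

Semi-major axis a = 6371 + 618 = 6989 km. Period T = 2π√(a³/μ) = 2π√(6989³/398600) = 5814.8 s = 96.91 min.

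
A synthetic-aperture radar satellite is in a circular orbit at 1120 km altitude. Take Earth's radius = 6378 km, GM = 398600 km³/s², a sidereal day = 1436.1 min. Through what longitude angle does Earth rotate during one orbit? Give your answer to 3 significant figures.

27.0°

Semi-major axis a = 6378 + 1120 = 7498 km. Period T = 2π√(a³/μ) = 2π√(7498³/398600) = 6461.4 s = 107.69 min.
During one orbit Earth rotates (6461.4 / 86166) × 360° = 27.00°.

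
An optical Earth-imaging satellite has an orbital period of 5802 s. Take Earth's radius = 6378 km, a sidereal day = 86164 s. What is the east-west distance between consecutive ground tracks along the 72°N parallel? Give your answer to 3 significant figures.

Node shift per orbit = (5802.0/86164) × 360° = 24.24°.
Equatorial spacing = 24.24 × 111.3 km/° = 2698 km.
At 72° latitude, spacing = 2698 × cos(72°) = 834 km.

834 km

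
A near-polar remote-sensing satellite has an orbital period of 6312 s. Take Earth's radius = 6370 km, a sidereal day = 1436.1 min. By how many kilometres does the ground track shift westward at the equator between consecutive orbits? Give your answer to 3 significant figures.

2930 km

During one orbit Earth rotates (6312.0 / 86166) × 360° = 26.37°.
At the equator that is 26.37° × (2π·6370/360) km/° = 26.37 × 111.2 = 2932 km.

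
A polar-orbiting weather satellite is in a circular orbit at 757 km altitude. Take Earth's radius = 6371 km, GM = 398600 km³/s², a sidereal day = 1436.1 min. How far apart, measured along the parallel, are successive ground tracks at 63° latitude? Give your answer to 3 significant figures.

Semi-major axis a = 6371 + 757 = 7128 km. Period T = 2π√(a³/μ) = 2π√(7128³/398600) = 5989.1 s = 99.82 min.
Node shift per orbit = (5989.1/86166) × 360° = 25.02°.
Equatorial spacing = 25.02 × 111.2 km/° = 2782 km.
At 63° latitude, spacing = 2782 × cos(63°) = 1263 km.

1260 km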